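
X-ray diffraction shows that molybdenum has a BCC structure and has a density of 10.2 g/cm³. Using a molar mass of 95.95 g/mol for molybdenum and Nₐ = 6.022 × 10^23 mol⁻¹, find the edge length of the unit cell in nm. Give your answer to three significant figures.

0.315 nm

With Z = 2 atoms per BCC cell, a³ = Z·M/(N_A·ρ) = 2 × 95.95 / (6.022 × 10²³ × 10.20 g/cm³) = 3.124 × 10^-23 cm³.
a = (3.124 × 10^-23)^(1/3) = 3.150 × 10^-8 cm = 0.315 nm.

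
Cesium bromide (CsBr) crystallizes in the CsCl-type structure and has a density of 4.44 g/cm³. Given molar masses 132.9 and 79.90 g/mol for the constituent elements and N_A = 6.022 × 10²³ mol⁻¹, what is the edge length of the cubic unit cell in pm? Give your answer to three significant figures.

430 pm

M(CsBr) = 212.8 g/mol; Z = 1 formula unit per cell.
a³ = Z·M/(N_A·ρ) = 1 × 212.8 / (6.022 × 10²³ × 4.44) = 7.959 × 10^-23 cm³, so a = 4.301 × 10^-8 cm = 430 pm.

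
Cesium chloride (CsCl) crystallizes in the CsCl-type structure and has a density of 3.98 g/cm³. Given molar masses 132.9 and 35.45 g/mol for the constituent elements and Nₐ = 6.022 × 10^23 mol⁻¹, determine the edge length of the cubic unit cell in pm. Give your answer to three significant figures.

413 pm

M(CsCl) = 168.35 g/mol; Z = 1 formula unit per cell.
a³ = Z·M/(N_A·ρ) = 1 × 168.35 / (6.022 × 10²³ × 3.98) = 7.024 × 10^-23 cm³, so a = 4.126 × 10^-8 cm = 413 pm.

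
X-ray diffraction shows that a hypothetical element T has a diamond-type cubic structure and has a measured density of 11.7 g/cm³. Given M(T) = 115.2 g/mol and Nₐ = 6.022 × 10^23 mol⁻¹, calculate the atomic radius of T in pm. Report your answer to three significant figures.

For a diamond cubic cell (Z = 8), a³ = Z·M/(N_A·ρ) = 8 × 115.2 / (6.022 × 10²³ × 11.70) = 1.308 × 10^-22 cm³, so a = 5.076 × 10^-8 cm = 507.6 pm.
Nearest neighbors lie along the body diagonal with √3·a = 8r, so r = 0.2165 × a = 110 pm.

110 pm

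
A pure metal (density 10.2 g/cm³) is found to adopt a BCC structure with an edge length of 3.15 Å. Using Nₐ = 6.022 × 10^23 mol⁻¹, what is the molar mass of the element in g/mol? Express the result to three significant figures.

A BCC cell has Z = 2 atoms; a = 3.150 × 10^-8 cm.
M = ρ·N_A·a³/Z = 10.2 × 6.022 × 10²³ × 3.126 × 10^-23 / 2 = 96.0 g/mol.

96.0 g/mol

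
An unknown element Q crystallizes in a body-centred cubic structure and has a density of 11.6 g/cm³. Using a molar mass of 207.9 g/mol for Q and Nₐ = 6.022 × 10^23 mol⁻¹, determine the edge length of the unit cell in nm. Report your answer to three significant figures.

0.390 nm

With Z = 2 atoms per BCC cell, a³ = Z·M/(N_A·ρ) = 2 × 207.9 / (6.022 × 10²³ × 11.60 g/cm³) = 5.952 × 10^-23 cm³.
a = (5.952 × 10^-23)^(1/3) = 3.904 × 10^-8 cm = 0.390 nm.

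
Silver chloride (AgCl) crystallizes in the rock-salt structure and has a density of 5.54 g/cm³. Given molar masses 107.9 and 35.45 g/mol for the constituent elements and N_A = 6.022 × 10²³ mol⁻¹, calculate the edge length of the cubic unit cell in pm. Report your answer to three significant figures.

556 pm

M(AgCl) = 143.35 g/mol; Z = 4 formula units per cell.
a³ = Z·M/(N_A·ρ) = 4 × 143.35 / (6.022 × 10²³ × 5.54) = 1.719 × 10^-22 cm³, so a = 5.560 × 10^-8 cm = 556 pm.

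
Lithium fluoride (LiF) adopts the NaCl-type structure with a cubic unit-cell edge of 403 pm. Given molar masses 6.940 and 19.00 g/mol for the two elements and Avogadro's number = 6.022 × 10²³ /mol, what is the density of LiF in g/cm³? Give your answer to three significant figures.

2.63 g/cm³

The NaCl-type structure contains Z = 4 formula units per cell; M(LiF) = 6.940 + 19.00 = 25.94 g/mol.
a³ = (4.030 × 10^-8 cm)³ = 6.545 × 10^-23 cm³.
ρ = 4 × 25.94 / (6.022 × 10²³ × 6.545 × 10^-23) = 2.633 g/cm³.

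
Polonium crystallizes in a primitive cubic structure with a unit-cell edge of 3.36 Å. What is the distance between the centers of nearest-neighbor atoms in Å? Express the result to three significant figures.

In a simple cubic structure, atoms touch along the cell edge, so a = 2r; the nearest-neighbor distance equals 2r = 1.000·a.
d = 1.000 × 3.36 = 3.36 Å.

3.36 Å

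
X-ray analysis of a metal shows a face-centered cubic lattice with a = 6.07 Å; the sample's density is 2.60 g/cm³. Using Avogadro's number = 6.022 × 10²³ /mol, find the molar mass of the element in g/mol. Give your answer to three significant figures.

87.5 g/mol

An FCC cell has Z = 4 atoms; a = 6.070 × 10^-8 cm.
M = ρ·N_A·a³/Z = 2.60 × 6.022 × 10²³ × 2.236 × 10^-22 / 4 = 87.5 g/mol.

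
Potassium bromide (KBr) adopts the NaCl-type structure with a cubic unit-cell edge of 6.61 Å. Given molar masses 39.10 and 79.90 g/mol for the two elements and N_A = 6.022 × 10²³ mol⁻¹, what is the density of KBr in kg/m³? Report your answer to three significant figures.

2740 kg/m³

The NaCl-type structure contains Z = 4 formula units per cell; M(KBr) = 39.10 + 79.90 = 119.0 g/mol.
a³ = (6.610 × 10^-8 cm)³ = 2.888 × 10^-22 cm³.
ρ = 4 × 119.0 / (6.022 × 10²³ × 2.888 × 10^-22) = 2.737 g/cm³ = 2740 kg/m³.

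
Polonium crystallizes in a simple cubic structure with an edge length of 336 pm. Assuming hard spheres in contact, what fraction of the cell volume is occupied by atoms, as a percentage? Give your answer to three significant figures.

52.4%

In a simple cubic lattice atoms touch along the cell edge, so a = 2r, so r = 0.5000a = 168.0 pm.
Packing fraction = Z·(4/3)πr³ / a³ = 1 × (4/3)π × (168.0)³ / (336)³ = 0.5236 = 52.4%.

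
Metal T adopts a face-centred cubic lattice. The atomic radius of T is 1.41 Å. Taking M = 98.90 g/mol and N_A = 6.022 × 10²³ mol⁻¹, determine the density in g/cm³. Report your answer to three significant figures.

10.4 g/cm³

In an FCC lattice, atoms touch along the face diagonal, so √2·a = 4r, giving a = 3.988 Å = 3.988 × 10^-8 cm.
With Z = 4, ρ = Z·M/(N_A·a³) = 4 × 98.90 / (6.022 × 10²³ × 6.343 × 10^-23) = 10.36 g/cm³.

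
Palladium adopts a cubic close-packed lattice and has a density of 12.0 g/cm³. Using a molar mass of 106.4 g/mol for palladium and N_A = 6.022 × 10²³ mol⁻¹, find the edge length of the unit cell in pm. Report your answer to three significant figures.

With Z = 4 atoms per FCC cell, a³ = Z·M/(N_A·ρ) = 4 × 106.4 / (6.022 × 10²³ × 12.00 g/cm³) = 5.890 × 10^-23 cm³.
a = (5.890 × 10^-23)^(1/3) = 3.891 × 10^-8 cm = 389 pm.

389 pm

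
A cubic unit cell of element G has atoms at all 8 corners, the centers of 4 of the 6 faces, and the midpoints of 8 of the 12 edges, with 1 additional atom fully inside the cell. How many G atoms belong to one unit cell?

Corner atoms are shared by 8 cells (1/8 each), face atoms by 2 (1/2 each), edge atoms by 4 (1/4 each), interior atoms are unshared.
Net atoms = 8 × 1/8 + 4 × 1/2 + 8 × 1/4 + 1 = 1 + 2 + 2 + 1 = 6.

6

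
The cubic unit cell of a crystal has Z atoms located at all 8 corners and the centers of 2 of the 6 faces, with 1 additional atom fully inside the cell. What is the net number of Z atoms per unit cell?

Corner atoms are shared by 8 cells (1/8 each), face atoms by 2 (1/2 each), interior atoms are unshared.
Net atoms = 8 × 1/8 + 2 × 1/2 + 1 = 1 + 1 + 1 = 3.

3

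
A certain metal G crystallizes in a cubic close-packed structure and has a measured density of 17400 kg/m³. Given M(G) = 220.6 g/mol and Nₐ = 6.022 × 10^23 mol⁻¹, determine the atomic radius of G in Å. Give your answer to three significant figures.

1.55 Å

For an FCC cell (Z = 4), a³ = Z·M/(N_A·ρ) = 4 × 220.6 / (6.022 × 10²³ × 17.40) = 8.421 × 10^-23 cm³, so a = 4.383 × 10^-8 cm = 4.383 Å.
Atoms touch along the face diagonal, so √2·a = 4r, so r = 0.3536 × a = 1.55 Å.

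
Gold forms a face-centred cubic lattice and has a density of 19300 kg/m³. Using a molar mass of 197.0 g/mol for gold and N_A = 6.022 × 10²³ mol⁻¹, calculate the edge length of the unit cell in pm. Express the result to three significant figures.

With Z = 4 atoms per FCC cell, a³ = Z·M/(N_A·ρ) = 4 × 197.0 / (6.022 × 10²³ × 19.30 g/cm³) = 6.780 × 10^-23 cm³.
a = (6.780 × 10^-23)^(1/3) = 4.078 × 10^-8 cm = 408 pm.

408 pm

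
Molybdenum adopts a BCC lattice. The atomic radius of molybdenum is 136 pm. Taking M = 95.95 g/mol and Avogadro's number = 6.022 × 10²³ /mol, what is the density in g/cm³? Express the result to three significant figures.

10.3 g/cm³

In a BCC lattice, atoms touch along the body diagonal, so √3·a = 4r, giving a = 314.1 pm = 3.141 × 10^-8 cm.
With Z = 2, ρ = Z·M/(N_A·a³) = 2 × 95.95 / (6.022 × 10²³ × 3.098 × 10^-23) = 10.29 g/cm³.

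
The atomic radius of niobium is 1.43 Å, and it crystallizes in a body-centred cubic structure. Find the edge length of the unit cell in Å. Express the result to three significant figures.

3.30 Å

In a BCC lattice, atoms touch along the body diagonal, so √3·a = 4r.
a = 4r/√3 = 4 × 1.43 / 1.7321 = 3.30 Å.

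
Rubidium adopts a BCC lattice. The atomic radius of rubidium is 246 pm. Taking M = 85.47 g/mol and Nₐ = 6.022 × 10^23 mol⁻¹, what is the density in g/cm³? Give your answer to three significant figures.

In a BCC lattice, atoms touch along the body diagonal, so √3·a = 4r, giving a = 568.1 pm = 5.681 × 10^-8 cm.
With Z = 2, ρ = Z·M/(N_A·a³) = 2 × 85.47 / (6.022 × 10²³ × 1.834 × 10^-22) = 1.548 g/cm³.

1.55 g/cm³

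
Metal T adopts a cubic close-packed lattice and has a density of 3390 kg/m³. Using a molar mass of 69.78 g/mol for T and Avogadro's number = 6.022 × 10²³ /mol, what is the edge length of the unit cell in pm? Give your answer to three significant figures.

With Z = 4 atoms per FCC cell, a³ = Z·M/(N_A·ρ) = 4 × 69.78 / (6.022 × 10²³ × 3.390 g/cm³) = 1.367 × 10^-22 cm³.
a = (1.367 × 10^-22)^(1/3) = 5.152 × 10^-8 cm = 515 pm.

515 pm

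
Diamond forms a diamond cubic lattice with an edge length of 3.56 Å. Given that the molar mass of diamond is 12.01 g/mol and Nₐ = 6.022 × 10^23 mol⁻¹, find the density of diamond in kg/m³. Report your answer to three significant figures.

A diamond cubic unit cell contains Z = 8 atoms.
Cell volume: a³ = (3.56 Å)³ = (3.560 × 10^-8 cm)³ = 4.512 × 10^-23 cm³.
ρ = Z·M/(N_A·a³) = 8 × 12.01 / (6.022 × 10²³ × 4.512 × 10^-23) = 3.536 g/cm³ = 3540 kg/m³.

3540 kg/m³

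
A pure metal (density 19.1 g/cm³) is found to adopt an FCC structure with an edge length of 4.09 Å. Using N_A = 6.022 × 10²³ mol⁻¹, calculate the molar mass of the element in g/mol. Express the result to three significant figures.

197 g/mol

An FCC cell has Z = 4 atoms; a = 4.090 × 10^-8 cm.
M = ρ·N_A·a³/Z = 19.1 × 6.022 × 10²³ × 6.842 × 10^-23 / 4 = 197 g/mol.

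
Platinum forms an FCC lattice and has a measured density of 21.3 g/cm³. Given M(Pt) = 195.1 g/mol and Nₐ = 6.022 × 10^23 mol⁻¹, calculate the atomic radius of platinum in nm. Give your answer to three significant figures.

0.139 nm

For an FCC cell (Z = 4), a³ = Z·M/(N_A·ρ) = 4 × 195.1 / (6.022 × 10²³ × 21.30) = 6.084 × 10^-23 cm³, so a = 3.933 × 10^-8 cm = 0.3933 nm.
Atoms touch along the face diagonal, so √2·a = 4r, so r = 0.3536 × a = 0.139 nm.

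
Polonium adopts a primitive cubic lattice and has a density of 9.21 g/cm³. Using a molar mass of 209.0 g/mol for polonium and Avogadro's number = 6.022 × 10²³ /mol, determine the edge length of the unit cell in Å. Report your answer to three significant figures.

With Z = 1 atom per simple cubic cell, a³ = Z·M/(N_A·ρ) = 1 × 209.0 / (6.022 × 10²³ × 9.210 g/cm³) = 3.768 × 10^-23 cm³.
a = (3.768 × 10^-23)^(1/3) = 3.353 × 10^-8 cm = 3.35 Å.

3.35 Å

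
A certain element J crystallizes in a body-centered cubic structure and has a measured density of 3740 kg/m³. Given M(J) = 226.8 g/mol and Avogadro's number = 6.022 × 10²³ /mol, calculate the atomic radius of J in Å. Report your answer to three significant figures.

For a BCC cell (Z = 2), a³ = Z·M/(N_A·ρ) = 2 × 226.8 / (6.022 × 10²³ × 3.740) = 2.014 × 10^-22 cm³, so a = 5.862 × 10^-8 cm = 5.862 Å.
Atoms touch along the body diagonal, so √3·a = 4r, so r = 0.4330 × a = 2.54 Å.

2.54 Å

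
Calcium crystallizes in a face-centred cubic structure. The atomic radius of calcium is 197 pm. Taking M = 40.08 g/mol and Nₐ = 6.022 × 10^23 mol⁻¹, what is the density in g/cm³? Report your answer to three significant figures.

1.54 g/cm³

In an FCC lattice, atoms touch along the face diagonal, so √2·a = 4r, giving a = 557.2 pm = 5.572 × 10^-8 cm.
With Z = 4, ρ = Z·M/(N_A·a³) = 4 × 40.08 / (6.022 × 10²³ × 1.730 × 10^-22) = 1.539 g/cm³.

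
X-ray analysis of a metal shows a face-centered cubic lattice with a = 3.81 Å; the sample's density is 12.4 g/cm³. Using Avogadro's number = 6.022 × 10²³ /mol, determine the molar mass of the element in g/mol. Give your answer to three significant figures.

103 g/mol

An FCC cell has Z = 4 atoms; a = 3.810 × 10^-8 cm.
M = ρ·N_A·a³/Z = 12.4 × 6.022 × 10²³ × 5.531 × 10^-23 / 4 = 103 g/mol.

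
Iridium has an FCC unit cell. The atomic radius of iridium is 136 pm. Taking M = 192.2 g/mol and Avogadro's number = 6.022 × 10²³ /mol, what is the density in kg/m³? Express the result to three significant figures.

In an FCC lattice, atoms touch along the face diagonal, so √2·a = 4r, giving a = 384.7 pm = 3.847 × 10^-8 cm.
With Z = 4, ρ = Z·M/(N_A·a³) = 4 × 192.2 / (6.022 × 10²³ × 5.692 × 10^-23) = 22.43 g/cm³ = 22400 kg/m³.

22400 kg/m³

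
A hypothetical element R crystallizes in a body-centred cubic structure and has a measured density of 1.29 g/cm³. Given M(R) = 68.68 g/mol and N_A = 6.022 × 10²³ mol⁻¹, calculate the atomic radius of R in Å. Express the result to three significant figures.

2.43 Å

For a BCC cell (Z = 2), a³ = Z·M/(N_A·ρ) = 2 × 68.68 / (6.022 × 10²³ × 1.290) = 1.768 × 10^-22 cm³, so a = 5.613 × 10^-8 cm = 5.613 Å.
Atoms touch along the body diagonal, so √3·a = 4r, so r = 0.4330 × a = 2.43 Å.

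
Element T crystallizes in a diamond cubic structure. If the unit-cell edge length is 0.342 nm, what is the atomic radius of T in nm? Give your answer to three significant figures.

0.0740 nm

In a diamond cubic lattice, nearest neighbors lie along the body diagonal with √3·a = 8r.
r = √3·a/8 = 1.7321 × 0.342 / 8 = 0.0740 nm.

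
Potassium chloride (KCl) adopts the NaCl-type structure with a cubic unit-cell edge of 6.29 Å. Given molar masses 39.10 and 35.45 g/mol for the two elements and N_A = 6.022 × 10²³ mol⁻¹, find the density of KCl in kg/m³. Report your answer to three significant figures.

1990 kg/m³

The NaCl-type structure contains Z = 4 formula units per cell; M(KCl) = 39.10 + 35.45 = 74.55 g/mol.
a³ = (6.290 × 10^-8 cm)³ = 2.489 × 10^-22 cm³.
ρ = 4 × 74.55 / (6.022 × 10²³ × 2.489 × 10^-22) = 1.990 g/cm³ = 1990 kg/m³.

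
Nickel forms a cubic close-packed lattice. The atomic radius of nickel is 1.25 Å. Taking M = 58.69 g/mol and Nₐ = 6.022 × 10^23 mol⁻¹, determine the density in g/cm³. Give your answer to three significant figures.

8.82 g/cm³

In an FCC lattice, atoms touch along the face diagonal, so √2·a = 4r, giving a = 3.536 Å = 3.536 × 10^-8 cm.
With Z = 4, ρ = Z·M/(N_A·a³) = 4 × 58.69 / (6.022 × 10²³ × 4.419 × 10^-23) = 8.821 g/cm³.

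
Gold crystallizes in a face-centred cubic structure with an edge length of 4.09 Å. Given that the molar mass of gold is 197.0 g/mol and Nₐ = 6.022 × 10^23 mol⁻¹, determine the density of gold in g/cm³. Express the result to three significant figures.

An FCC unit cell contains Z = 4 atoms.
Cell volume: a³ = (4.09 Å)³ = (4.090 × 10^-8 cm)³ = 6.842 × 10^-23 cm³.
ρ = Z·M/(N_A·a³) = 4 × 197.0 / (6.022 × 10²³ × 6.842 × 10^-23) = 19.13 g/cm³.

19.1 g/cm³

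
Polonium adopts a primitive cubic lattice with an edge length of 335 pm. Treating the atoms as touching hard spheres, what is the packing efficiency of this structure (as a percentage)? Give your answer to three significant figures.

52.4%

In a simple cubic lattice atoms touch along the cell edge, so a = 2r, so r = 0.5000a = 167.5 pm.
Packing fraction = Z·(4/3)πr³ / a³ = 1 × (4/3)π × (167.5)³ / (335)³ = 0.5236 = 52.4%.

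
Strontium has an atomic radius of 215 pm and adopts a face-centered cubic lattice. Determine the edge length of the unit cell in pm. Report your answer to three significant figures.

In an FCC lattice, atoms touch along the face diagonal, so √2·a = 4r.
a = 4r/√2 = 4 × 215 / 1.4142 = 608 pm.

608 pm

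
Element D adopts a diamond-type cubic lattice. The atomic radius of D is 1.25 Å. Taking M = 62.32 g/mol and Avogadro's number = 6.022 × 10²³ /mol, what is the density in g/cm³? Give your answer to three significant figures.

4.30 g/cm³

In a diamond cubic lattice, nearest neighbors lie along the body diagonal with √3·a = 8r, giving a = 5.774 Å = 5.774 × 10^-8 cm.
With Z = 8, ρ = Z·M/(N_A·a³) = 8 × 62.32 / (6.022 × 10²³ × 1.925 × 10^-22) = 4.302 g/cm³.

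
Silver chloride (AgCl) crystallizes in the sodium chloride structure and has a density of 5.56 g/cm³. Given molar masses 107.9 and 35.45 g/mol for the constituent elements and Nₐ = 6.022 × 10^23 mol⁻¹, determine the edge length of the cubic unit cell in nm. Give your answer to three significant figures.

0.555 nm

M(AgCl) = 143.35 g/mol; Z = 4 formula units per cell.
a³ = Z·M/(N_A·ρ) = 4 × 143.35 / (6.022 × 10²³ × 5.56) = 1.713 × 10^-22 cm³, so a = 5.553 × 10^-8 cm = 0.555 nm.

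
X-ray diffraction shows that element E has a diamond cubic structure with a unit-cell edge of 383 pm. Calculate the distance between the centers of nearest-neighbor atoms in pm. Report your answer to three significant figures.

166 pm

In a diamond cubic structure, nearest neighbors lie along the body diagonal with √3·a = 8r; the nearest-neighbor distance equals 2r = 0.4330·a.
d = 0.4330 × 383 = 166 pm.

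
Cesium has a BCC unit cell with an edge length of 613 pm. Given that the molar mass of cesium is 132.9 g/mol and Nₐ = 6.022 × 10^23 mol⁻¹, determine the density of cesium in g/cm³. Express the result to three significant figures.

A BCC unit cell contains Z = 2 atoms.
Cell volume: a³ = (613 pm)³ = (6.130 × 10^-8 cm)³ = 2.303 × 10^-22 cm³.
ρ = Z·M/(N_A·a³) = 2 × 132.9 / (6.022 × 10²³ × 2.303 × 10^-22) = 1.916 g/cm³.

1.92 g/cm³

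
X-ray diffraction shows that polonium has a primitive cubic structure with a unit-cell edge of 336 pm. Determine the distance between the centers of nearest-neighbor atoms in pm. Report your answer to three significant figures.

336 pm

In a simple cubic structure, atoms touch along the cell edge, so a = 2r; the nearest-neighbor distance equals 2r = 1.000·a.
d = 1.000 × 336 = 336 pm.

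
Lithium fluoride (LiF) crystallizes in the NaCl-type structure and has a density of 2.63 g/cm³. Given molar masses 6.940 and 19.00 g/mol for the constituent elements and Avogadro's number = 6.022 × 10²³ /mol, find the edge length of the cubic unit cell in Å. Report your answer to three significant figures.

M(LiF) = 25.94 g/mol; Z = 4 formula units per cell.
a³ = Z·M/(N_A·ρ) = 4 × 25.94 / (6.022 × 10²³ × 2.63) = 6.551 × 10^-23 cm³, so a = 4.031 × 10^-8 cm = 4.03 Å.

4.03 Å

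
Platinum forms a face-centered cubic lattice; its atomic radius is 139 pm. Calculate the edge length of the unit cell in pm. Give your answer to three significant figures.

In an FCC lattice, atoms touch along the face diagonal, so √2·a = 4r.
a = 4r/√2 = 4 × 139 / 1.4142 = 393 pm.

393 pm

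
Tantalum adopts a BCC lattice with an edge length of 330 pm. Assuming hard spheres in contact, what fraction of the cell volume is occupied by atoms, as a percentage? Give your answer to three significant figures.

68.0%

In a BCC lattice atoms touch along the body diagonal, so √3·a = 4r, so r = 0.4330a = 142.9 pm.
Packing fraction = Z·(4/3)πr³ / a³ = 2 × (4/3)π × (142.9)³ / (330)³ = 0.6802 = 68.0%.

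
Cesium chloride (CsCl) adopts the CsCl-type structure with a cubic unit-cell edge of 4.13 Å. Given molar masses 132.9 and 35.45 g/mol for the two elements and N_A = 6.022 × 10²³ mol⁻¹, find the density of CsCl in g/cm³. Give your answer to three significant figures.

3.97 g/cm³

The CsCl-type structure contains Z = 1 formula unit per cell; M(CsCl) = 132.9 + 35.45 = 168.35 g/mol.
a³ = (4.130 × 10^-8 cm)³ = 7.044 × 10^-23 cm³.
ρ = 1 × 168.35 / (6.022 × 10²³ × 7.044 × 10^-23) = 3.968 g/cm³.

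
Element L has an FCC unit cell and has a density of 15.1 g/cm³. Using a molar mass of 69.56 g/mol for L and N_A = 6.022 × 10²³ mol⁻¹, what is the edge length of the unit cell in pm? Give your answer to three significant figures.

313 pm

With Z = 4 atoms per FCC cell, a³ = Z·M/(N_A·ρ) = 4 × 69.56 / (6.022 × 10²³ × 15.10 g/cm³) = 3.060 × 10^-23 cm³.
a = (3.060 × 10^-23)^(1/3) = 3.128 × 10^-8 cm = 313 pm.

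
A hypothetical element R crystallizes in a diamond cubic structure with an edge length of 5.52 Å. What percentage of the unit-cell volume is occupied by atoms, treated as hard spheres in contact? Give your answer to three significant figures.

In a diamond cubic lattice nearest neighbors lie along the body diagonal with √3·a = 8r, so r = 0.2165a = 1.195 Å.
Packing fraction = Z·(4/3)πr³ / a³ = 8 × (4/3)π × (1.195)³ / (5.52)³ = 0.3401 = 34.0%.

34.0%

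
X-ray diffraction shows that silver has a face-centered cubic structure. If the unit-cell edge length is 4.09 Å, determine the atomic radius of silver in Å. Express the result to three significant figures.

1.45 Å

In an FCC lattice, atoms touch along the face diagonal, so √2·a = 4r.
r = √2·a/4 = 1.4142 × 4.09 / 4 = 1.45 Å.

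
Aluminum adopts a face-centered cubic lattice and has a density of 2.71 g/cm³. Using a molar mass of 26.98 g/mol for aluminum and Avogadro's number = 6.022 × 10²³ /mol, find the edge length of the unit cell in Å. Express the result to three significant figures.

With Z = 4 atoms per FCC cell, a³ = Z·M/(N_A·ρ) = 4 × 26.98 / (6.022 × 10²³ × 2.710 g/cm³) = 6.613 × 10^-23 cm³.
a = (6.613 × 10^-23)^(1/3) = 4.044 × 10^-8 cm = 4.04 Å.

4.04 Å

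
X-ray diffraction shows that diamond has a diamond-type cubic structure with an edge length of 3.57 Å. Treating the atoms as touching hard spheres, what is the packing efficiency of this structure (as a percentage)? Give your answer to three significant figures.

In a diamond cubic lattice nearest neighbors lie along the body diagonal with √3·a = 8r, so r = 0.2165a = 0.7729 Å.
Packing fraction = Z·(4/3)πr³ / a³ = 8 × (4/3)π × (0.7729)³ / (3.57)³ = 0.3401 = 34.0%.

34.0%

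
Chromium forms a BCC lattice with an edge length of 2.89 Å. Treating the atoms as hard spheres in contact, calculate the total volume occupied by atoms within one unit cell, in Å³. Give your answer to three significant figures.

16.4 Å³

In a BCC lattice atoms touch along the body diagonal, so √3·a = 4r, so r = 0.4330a = 1.251 Å.
V_atoms = Z × (4/3)πr³ = 2 × (4/3)π × (1.251)³ = 16.4 Å³.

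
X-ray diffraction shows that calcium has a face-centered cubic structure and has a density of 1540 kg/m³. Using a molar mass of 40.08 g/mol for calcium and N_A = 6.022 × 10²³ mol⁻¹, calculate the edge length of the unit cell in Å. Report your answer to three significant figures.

5.57 Å

With Z = 4 atoms per FCC cell, a³ = Z·M/(N_A·ρ) = 4 × 40.08 / (6.022 × 10²³ × 1.540 g/cm³) = 1.729 × 10^-22 cm³.
a = (1.729 × 10^-22)^(1/3) = 5.571 × 10^-8 cm = 5.57 Å.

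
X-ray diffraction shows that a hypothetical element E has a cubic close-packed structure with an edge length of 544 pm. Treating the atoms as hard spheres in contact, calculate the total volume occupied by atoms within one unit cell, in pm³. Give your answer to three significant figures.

1.19 × 10^8 pm³

In an FCC lattice atoms touch along the face diagonal, so √2·a = 4r, so r = 0.3536a = 192.3 pm.
V_atoms = Z × (4/3)πr³ = 4 × (4/3)π × (192.3)³ = 1.19 × 10^8 pm³.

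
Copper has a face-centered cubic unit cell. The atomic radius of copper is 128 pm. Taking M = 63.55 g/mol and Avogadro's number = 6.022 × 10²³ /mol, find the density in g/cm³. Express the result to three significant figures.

8.90 g/cm³

In an FCC lattice, atoms touch along the face diagonal, so √2·a = 4r, giving a = 362.0 pm = 3.620 × 10^-8 cm.
With Z = 4, ρ = Z·M/(N_A·a³) = 4 × 63.55 / (6.022 × 10²³ × 4.745 × 10^-23) = 8.895 g/cm³.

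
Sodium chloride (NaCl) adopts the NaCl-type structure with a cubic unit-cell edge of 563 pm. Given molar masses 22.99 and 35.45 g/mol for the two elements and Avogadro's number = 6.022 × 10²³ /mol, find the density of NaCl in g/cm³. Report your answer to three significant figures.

The NaCl-type structure contains Z = 4 formula units per cell; M(NaCl) = 22.99 + 35.45 = 58.44 g/mol.
a³ = (5.630 × 10^-8 cm)³ = 1.785 × 10^-22 cm³.
ρ = 4 × 58.44 / (6.022 × 10²³ × 1.785 × 10^-22) = 2.175 g/cm³.

2.18 g/cm³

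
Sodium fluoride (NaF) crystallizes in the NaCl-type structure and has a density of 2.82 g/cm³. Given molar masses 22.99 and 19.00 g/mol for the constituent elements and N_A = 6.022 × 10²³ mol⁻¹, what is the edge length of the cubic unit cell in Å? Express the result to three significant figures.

4.62 Å

M(NaF) = 41.99 g/mol; Z = 4 formula units per cell.
a³ = Z·M/(N_A·ρ) = 4 × 41.99 / (6.022 × 10²³ × 2.82) = 9.890 × 10^-23 cm³, so a = 4.625 × 10^-8 cm = 4.62 Å.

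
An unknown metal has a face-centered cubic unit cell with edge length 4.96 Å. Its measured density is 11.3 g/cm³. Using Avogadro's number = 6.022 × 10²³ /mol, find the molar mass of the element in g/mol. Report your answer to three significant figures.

208 g/mol

An FCC cell has Z = 4 atoms; a = 4.960 × 10^-8 cm.
M = ρ·N_A·a³/Z = 11.3 × 6.022 × 10²³ × 1.220 × 10^-22 / 4 = 208 g/mol.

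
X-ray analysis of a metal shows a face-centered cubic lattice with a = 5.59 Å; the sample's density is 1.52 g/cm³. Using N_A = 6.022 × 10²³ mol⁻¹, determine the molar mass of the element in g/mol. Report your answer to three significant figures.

An FCC cell has Z = 4 atoms; a = 5.590 × 10^-8 cm.
M = ρ·N_A·a³/Z = 1.52 × 6.022 × 10²³ × 1.747 × 10^-22 / 4 = 40.0 g/mol.

40.0 g/mol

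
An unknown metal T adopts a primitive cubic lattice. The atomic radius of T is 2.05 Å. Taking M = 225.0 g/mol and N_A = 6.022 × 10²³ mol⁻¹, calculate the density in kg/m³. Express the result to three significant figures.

In a simple cubic lattice, atoms touch along the cell edge, so a = 2r, giving a = 4.100 Å = 4.100 × 10^-8 cm.
With Z = 1, ρ = Z·M/(N_A·a³) = 1 × 225.0 / (6.022 × 10²³ × 6.892 × 10^-23) = 5.421 g/cm³ = 5420 kg/m³.

5420 kg/m³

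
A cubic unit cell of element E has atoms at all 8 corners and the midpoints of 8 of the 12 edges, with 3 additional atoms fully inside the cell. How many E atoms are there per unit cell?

Corner atoms are shared by 8 cells (1/8 each), edge atoms by 4 (1/4 each), interior atoms are unshared.
Net atoms = 8 × 1/8 + 8 × 1/4 + 3 = 1 + 2 + 3 = 6.

6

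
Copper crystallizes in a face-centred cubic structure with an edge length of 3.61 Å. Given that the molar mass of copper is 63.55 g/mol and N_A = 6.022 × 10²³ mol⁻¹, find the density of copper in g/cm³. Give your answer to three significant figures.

8.97 g/cm³

An FCC unit cell contains Z = 4 atoms.
Cell volume: a³ = (3.61 Å)³ = (3.610 × 10^-8 cm)³ = 4.705 × 10^-23 cm³.
ρ = Z·M/(N_A·a³) = 4 × 63.55 / (6.022 × 10²³ × 4.705 × 10^-23) = 8.972 g/cm³.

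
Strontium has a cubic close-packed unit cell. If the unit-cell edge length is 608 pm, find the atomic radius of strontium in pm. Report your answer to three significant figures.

In an FCC lattice, atoms touch along the face diagonal, so √2·a = 4r.
r = √2·a/4 = 1.4142 × 608 / 4 = 215 pm.

215 pm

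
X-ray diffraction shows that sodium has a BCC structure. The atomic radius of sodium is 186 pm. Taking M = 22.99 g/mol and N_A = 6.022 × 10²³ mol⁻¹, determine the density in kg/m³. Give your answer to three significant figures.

In a BCC lattice, atoms touch along the body diagonal, so √3·a = 4r, giving a = 429.5 pm = 4.295 × 10^-8 cm.
With Z = 2, ρ = Z·M/(N_A·a³) = 2 × 22.99 / (6.022 × 10²³ × 7.926 × 10^-23) = 0.9634 g/cm³ = 963 kg/m³.

963 kg/m³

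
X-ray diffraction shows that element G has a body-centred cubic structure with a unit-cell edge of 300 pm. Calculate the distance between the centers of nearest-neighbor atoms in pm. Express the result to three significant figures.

260 pm

In a BCC structure, atoms touch along the body diagonal, so √3·a = 4r; the nearest-neighbor distance equals 2r = 0.8660·a.
d = 0.8660 × 300 = 260 pm.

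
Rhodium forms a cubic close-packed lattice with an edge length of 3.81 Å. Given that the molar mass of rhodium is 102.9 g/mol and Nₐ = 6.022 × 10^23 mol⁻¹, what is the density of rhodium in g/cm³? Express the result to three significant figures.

An FCC unit cell contains Z = 4 atoms.
Cell volume: a³ = (3.81 Å)³ = (3.810 × 10^-8 cm)³ = 5.531 × 10^-23 cm³.
ρ = Z·M/(N_A·a³) = 4 × 102.9 / (6.022 × 10²³ × 5.531 × 10^-23) = 12.36 g/cm³.

12.4 g/cm³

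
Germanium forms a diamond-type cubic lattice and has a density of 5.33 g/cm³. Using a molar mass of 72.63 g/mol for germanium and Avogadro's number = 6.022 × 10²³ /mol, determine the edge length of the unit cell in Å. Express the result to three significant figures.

With Z = 8 atoms per diamond cubic cell, a³ = Z·M/(N_A·ρ) = 8 × 72.63 / (6.022 × 10²³ × 5.330 g/cm³) = 1.810 × 10^-22 cm³.
a = (1.810 × 10^-22)^(1/3) = 5.657 × 10^-8 cm = 5.66 Å.

5.66 Å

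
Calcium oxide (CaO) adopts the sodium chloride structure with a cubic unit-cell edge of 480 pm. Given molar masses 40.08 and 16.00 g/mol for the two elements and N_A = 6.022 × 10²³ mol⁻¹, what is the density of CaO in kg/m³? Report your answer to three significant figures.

The sodium chloride structure contains Z = 4 formula units per cell; M(CaO) = 40.08 + 16.00 = 56.08 g/mol.
a³ = (4.800 × 10^-8 cm)³ = 1.106 × 10^-22 cm³.
ρ = 4 × 56.08 / (6.022 × 10²³ × 1.106 × 10^-22) = 3.368 g/cm³ = 3370 kg/m³.

3370 kg/m³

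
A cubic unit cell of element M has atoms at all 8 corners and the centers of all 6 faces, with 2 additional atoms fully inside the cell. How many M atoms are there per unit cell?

6

Corner atoms are shared by 8 cells (1/8 each), face atoms by 2 (1/2 each), interior atoms are unshared.
Net atoms = 8 × 1/8 + 6 × 1/2 + 2 = 1 + 3 + 2 = 6.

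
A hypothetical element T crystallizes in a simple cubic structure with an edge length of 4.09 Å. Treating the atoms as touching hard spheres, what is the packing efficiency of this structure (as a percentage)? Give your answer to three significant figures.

52.4%

In a simple cubic lattice atoms touch along the cell edge, so a = 2r, so r = 0.5000a = 2.045 Å.
Packing fraction = Z·(4/3)πr³ / a³ = 1 × (4/3)π × (2.045)³ / (4.09)³ = 0.5236 = 52.4%.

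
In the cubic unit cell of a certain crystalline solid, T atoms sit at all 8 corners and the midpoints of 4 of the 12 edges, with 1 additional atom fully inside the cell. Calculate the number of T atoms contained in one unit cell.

3

Corner atoms are shared by 8 cells (1/8 each), edge atoms by 4 (1/4 each), interior atoms are unshared.
Net atoms = 8 × 1/8 + 4 × 1/4 + 1 = 1 + 1 + 1 = 3.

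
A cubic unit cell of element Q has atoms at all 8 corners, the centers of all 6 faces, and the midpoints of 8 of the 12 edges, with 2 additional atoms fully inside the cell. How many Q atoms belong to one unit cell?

Corner atoms are shared by 8 cells (1/8 each), face atoms by 2 (1/2 each), edge atoms by 4 (1/4 each), interior atoms are unshared.
Net atoms = 8 × 1/8 + 6 × 1/2 + 8 × 1/4 + 2 = 1 + 3 + 2 + 2 = 8.

8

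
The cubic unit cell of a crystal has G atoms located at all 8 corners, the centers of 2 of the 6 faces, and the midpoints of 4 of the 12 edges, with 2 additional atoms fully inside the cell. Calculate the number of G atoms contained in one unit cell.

5

Corner atoms are shared by 8 cells (1/8 each), face atoms by 2 (1/2 each), edge atoms by 4 (1/4 each), interior atoms are unshared.
Net atoms = 8 × 1/8 + 2 × 1/2 + 4 × 1/4 + 2 = 1 + 1 + 1 + 2 = 5.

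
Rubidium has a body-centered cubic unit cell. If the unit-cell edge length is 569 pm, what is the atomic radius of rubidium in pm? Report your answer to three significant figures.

In a BCC lattice, atoms touch along the body diagonal, so √3·a = 4r.
r = √3·a/4 = 1.7321 × 569 / 4 = 246 pm.

246 pm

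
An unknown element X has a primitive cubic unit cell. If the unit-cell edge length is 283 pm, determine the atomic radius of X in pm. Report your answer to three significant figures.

142 pm

In a simple cubic lattice, atoms touch along the cell edge, so a = 2r.
r = a/2 = 283/2 = 142 pm.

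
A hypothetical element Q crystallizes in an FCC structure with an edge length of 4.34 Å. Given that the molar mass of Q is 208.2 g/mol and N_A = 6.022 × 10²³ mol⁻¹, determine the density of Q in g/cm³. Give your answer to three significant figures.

16.9 g/cm³

An FCC unit cell contains Z = 4 atoms.
Cell volume: a³ = (4.34 Å)³ = (4.340 × 10^-8 cm)³ = 8.175 × 10^-23 cm³.
ρ = Z·M/(N_A·a³) = 4 × 208.2 / (6.022 × 10²³ × 8.175 × 10^-23) = 16.92 g/cm³.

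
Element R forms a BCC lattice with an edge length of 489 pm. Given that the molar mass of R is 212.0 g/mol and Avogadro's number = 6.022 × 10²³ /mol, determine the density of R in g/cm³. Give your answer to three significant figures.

6.02 g/cm³

A BCC unit cell contains Z = 2 atoms.
Cell volume: a³ = (489 pm)³ = (4.890 × 10^-8 cm)³ = 1.169 × 10^-22 cm³.
ρ = Z·M/(N_A·a³) = 2 × 212.0 / (6.022 × 10²³ × 1.169 × 10^-22) = 6.021 g/cm³.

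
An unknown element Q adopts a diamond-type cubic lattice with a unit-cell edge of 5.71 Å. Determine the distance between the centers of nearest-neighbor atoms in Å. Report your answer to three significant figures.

In a diamond cubic structure, nearest neighbors lie along the body diagonal with √3·a = 8r; the nearest-neighbor distance equals 2r = 0.4330·a.
d = 0.4330 × 5.71 = 2.47 Å.

2.47 Å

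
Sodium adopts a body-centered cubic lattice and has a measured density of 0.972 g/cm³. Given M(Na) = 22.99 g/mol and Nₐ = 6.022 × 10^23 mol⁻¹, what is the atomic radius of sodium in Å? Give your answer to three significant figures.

1.85 Å

For a BCC cell (Z = 2), a³ = Z·M/(N_A·ρ) = 2 × 22.99 / (6.022 × 10²³ × 0.9720) = 7.855 × 10^-23 cm³, so a = 4.283 × 10^-8 cm = 4.283 Å.
Atoms touch along the body diagonal, so √3·a = 4r, so r = 0.4330 × a = 1.85 Å.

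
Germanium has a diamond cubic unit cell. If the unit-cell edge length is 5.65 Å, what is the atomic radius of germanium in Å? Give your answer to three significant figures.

1.22 Å

In a diamond cubic lattice, nearest neighbors lie along the body diagonal with √3·a = 8r.
r = √3·a/8 = 1.7321 × 5.65 / 8 = 1.22 Å.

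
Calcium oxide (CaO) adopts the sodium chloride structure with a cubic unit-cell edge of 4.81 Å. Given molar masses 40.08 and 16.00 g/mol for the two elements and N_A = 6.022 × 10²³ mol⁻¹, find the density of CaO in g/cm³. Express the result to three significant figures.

The sodium chloride structure contains Z = 4 formula units per cell; M(CaO) = 40.08 + 16.00 = 56.08 g/mol.
a³ = (4.810 × 10^-8 cm)³ = 1.113 × 10^-22 cm³.
ρ = 4 × 56.08 / (6.022 × 10²³ × 1.113 × 10^-22) = 3.347 g/cm³.

3.35 g/cm³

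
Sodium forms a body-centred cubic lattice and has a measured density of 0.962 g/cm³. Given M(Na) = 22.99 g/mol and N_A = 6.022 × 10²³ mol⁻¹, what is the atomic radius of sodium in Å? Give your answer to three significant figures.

1.86 Å

For a BCC cell (Z = 2), a³ = Z·M/(N_A·ρ) = 2 × 22.99 / (6.022 × 10²³ × 0.9620) = 7.937 × 10^-23 cm³, so a = 4.298 × 10^-8 cm = 4.298 Å.
Atoms touch along the body diagonal, so √3·a = 4r, so r = 0.4330 × a = 1.86 Å.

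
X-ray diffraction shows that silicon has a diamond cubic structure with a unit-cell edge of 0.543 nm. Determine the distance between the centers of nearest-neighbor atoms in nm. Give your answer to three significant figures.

0.235 nm

In a diamond cubic structure, nearest neighbors lie along the body diagonal with √3·a = 8r; the nearest-neighbor distance equals 2r = 0.4330·a.
d = 0.4330 × 0.543 = 0.235 nm.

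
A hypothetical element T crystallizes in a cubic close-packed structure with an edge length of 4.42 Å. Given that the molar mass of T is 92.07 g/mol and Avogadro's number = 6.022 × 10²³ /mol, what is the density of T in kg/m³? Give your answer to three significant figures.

An FCC unit cell contains Z = 4 atoms.
Cell volume: a³ = (4.42 Å)³ = (4.420 × 10^-8 cm)³ = 8.635 × 10^-23 cm³.
ρ = Z·M/(N_A·a³) = 4 × 92.07 / (6.022 × 10²³ × 8.635 × 10^-23) = 7.082 g/cm³ = 7080 kg/m³.

7080 kg/m³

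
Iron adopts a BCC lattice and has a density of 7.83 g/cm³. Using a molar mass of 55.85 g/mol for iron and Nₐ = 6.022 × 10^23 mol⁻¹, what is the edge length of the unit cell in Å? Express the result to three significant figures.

2.87 Å

With Z = 2 atoms per BCC cell, a³ = Z·M/(N_A·ρ) = 2 × 55.85 / (6.022 × 10²³ × 7.830 g/cm³) = 2.369 × 10^-23 cm³.
a = (2.369 × 10^-23)^(1/3) = 2.872 × 10^-8 cm = 2.87 Å.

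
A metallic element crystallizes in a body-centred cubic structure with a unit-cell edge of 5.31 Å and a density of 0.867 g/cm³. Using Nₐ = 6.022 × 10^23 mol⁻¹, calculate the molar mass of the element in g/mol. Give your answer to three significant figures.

39.1 g/mol

A BCC cell has Z = 2 atoms; a = 5.310 × 10^-8 cm.
M = ρ·N_A·a³/Z = 0.867 × 6.022 × 10²³ × 1.497 × 10^-22 / 2 = 39.1 g/mol.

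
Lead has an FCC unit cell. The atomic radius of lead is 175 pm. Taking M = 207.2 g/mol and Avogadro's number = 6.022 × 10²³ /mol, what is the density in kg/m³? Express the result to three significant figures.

11300 kg/m³

In an FCC lattice, atoms touch along the face diagonal, so √2·a = 4r, giving a = 495.0 pm = 4.950 × 10^-8 cm.
With Z = 4, ρ = Z·M/(N_A·a³) = 4 × 207.2 / (6.022 × 10²³ × 1.213 × 10^-22) = 11.35 g/cm³ = 11300 kg/m³.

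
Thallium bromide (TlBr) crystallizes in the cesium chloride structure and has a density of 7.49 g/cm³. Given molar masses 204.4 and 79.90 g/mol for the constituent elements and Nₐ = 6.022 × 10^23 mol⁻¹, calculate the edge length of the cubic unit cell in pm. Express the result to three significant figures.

M(TlBr) = 284.3 g/mol; Z = 1 formula unit per cell.
a³ = Z·M/(N_A·ρ) = 1 × 284.3 / (6.022 × 10²³ × 7.49) = 6.303 × 10^-23 cm³, so a = 3.980 × 10^-8 cm = 398 pm.

398 pm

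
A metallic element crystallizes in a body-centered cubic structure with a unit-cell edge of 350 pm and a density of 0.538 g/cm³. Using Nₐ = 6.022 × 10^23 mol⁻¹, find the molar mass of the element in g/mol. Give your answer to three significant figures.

A BCC cell has Z = 2 atoms; a = 3.500 × 10^-8 cm.
M = ρ·N_A·a³/Z = 0.538 × 6.022 × 10²³ × 4.288 × 10^-23 / 2 = 6.95 g/mol.

6.95 g/mol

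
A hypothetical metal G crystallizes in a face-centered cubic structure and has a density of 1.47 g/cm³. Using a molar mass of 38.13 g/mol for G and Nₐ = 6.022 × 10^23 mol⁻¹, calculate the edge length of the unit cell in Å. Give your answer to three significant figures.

With Z = 4 atoms per FCC cell, a³ = Z·M/(N_A·ρ) = 4 × 38.13 / (6.022 × 10²³ × 1.470 g/cm³) = 1.723 × 10^-22 cm³.
a = (1.723 × 10^-22)^(1/3) = 5.564 × 10^-8 cm = 5.56 Å.

5.56 Å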